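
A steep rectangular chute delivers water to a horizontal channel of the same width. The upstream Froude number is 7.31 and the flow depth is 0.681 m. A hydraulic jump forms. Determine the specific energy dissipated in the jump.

Fr₁ = 7.31 (given).
From the momentum equation for a rectangular channel, y₂/y₁ = ½[√(1 + 8Fr₁²) − 1] = ½[√428.5 − 1] = 9.85.
y₂ = 9.85 × 0.681 = 6.71 m.
V₁ = Fr₁·√(g·y₁) = 7.31×√(9.81×0.681) = 18.9 m/s; q = V₁·y₁ = 12.9 m²/s. V₂ = q/y₂ = 12.9/6.71 = 1.92 m/s. E₁ = y₁ + V₁²/2g = 18.9 m; E₂ = y₂ + V₂²/2g = 6.90 m. ΔE = E₁ − E₂ = 12.0 m.

ΔE = 12.0 m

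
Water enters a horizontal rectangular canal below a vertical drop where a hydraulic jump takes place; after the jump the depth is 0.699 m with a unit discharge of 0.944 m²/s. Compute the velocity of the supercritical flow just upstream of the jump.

V₁ = 3.51 m/s

V₂ = q/y₂ = 0.944/0.699 = 1.35 m/s; Fr₂ = V₂/√(g·y₂) = 0.516.
Applying the sequent-depth relation in reverse, y₁/y₂ = ½[√(1 + 8Fr₂²) − 1] = ½[√3.128 − 1] = 0.384.
y₁ = 0.384 × 0.699 = 0.269 m.
V₁ = q/y₁ = 0.944/0.269 = 3.51 m/s.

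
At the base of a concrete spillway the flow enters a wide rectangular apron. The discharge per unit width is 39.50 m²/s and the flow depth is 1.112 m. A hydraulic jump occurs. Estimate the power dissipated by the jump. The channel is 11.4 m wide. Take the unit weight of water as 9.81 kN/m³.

V₁ = q/y₁ = 39.50/1.112 = 35.52 m/s. Fr₁ = V₁/√(g·y₁) = 35.52/√(9.81×1.112) = 10.75.
Sequent-depth ratio: y₂/y₁ = ½[√(1 + 8Fr₁²) − 1] = ½[√926.34 − 1] = 14.72.
y₂ = 14.72 × 1.112 = 16.37 m.
V₂ = q/y₂ = 39.50/16.37 = 2.413 m/s. E₁ = y₁ + V₁²/2g = 65.42 m; E₂ = y₂ + V₂²/2g = 16.66 m. ΔE = E₁ − E₂ = 48.76 m.
Q = q·b = 39.50 × 11.4 = 450.3 m³/s. P = γ·Q·ΔE = 9.81 × 450.3 × 48.76 = 215394 kW.

P = 215394 kW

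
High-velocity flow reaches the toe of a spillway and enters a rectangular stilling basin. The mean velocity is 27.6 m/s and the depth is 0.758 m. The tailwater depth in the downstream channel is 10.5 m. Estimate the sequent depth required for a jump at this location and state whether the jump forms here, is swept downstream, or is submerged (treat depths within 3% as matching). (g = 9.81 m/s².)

y₂ = 10.5 m; the jump forms here

Fr₁ = V₁/√(g·y₁) = 27.6/√(9.81×0.758) = 10.1.
By Bélanger, y₂/y₁ = ½[√(1 + 8Fr₁²) − 1] = ½[√820.5 − 1] = 13.8.
y₂ = 13.8 × 0.758 = 10.5 m.
Tailwater y_tw = 10.5 m: y_tw ≈ y₂, so the jump forms here.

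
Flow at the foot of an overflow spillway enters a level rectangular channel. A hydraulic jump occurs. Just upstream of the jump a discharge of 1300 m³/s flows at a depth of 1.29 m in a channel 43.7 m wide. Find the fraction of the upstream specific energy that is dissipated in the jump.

ΔE/E₁ = 0.593 (59.3%)

q = Q/b = 1300/43.7 = 29.7 m²/s; V₁ = q/y₁ = 23.1 m/s. Fr₁ = V₁/√(g·y₁) = 6.48.
From the momentum equation for a rectangular channel, y₂/y₁ = ½[√(1 + 8Fr₁²) − 1] = ½[√337.2 − 1] = 8.68.
y₂ = 8.68 × 1.29 = 11.2 m.
E₁ = y₁ + V₁²/2g = 28.4 m. ΔE = (y₂ − y₁)³/(4y₁y₂) = 16.8 m. ΔE/E₁ = 16.8/28.4 = 0.593.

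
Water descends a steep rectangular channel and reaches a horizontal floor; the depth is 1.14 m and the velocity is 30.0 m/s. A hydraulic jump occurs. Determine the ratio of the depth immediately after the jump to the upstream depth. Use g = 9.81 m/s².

Fr₁ = V₁/√(g·y₁) = 30.0/√(9.81×1.14) = 8.97.
Bélanger equation: y₂/y₁ = ½[√(1 + 8Fr₁²) − 1] = ½[√644.8 − 1] = 12.2.

y₂/y₁ = 12.2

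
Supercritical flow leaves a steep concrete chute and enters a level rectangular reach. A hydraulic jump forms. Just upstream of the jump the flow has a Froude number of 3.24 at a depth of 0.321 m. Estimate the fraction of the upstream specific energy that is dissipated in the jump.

ΔE/E₁ = 0.293 (29.3%)

Fr₁ = 3.24 (given).
Sequent-depth ratio: y₂/y₁ = ½[√(1 + 8Fr₁²) − 1] = ½[√84.98 − 1] = 4.11.
y₂ = 4.11 × 0.321 = 1.32 m.
E₁ = y₁(1 + Fr₁²/2) = 0.321×(1 + 3.24²/2) = 2.01 m. ΔE = (y₂ − y₁)³/(4y₁y₂) = 0.587 m. ΔE/E₁ = 0.587/2.01 = 0.293.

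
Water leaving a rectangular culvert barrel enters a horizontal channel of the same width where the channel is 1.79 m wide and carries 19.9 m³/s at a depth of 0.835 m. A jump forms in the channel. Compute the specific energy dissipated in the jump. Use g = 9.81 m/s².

q = Q/b = 19.9/1.79 = 11.1 m²/s; V₁ = q/y₁ = 13.3 m/s. Fr₁ = V₁/√(g·y₁) = 4.65.
From the momentum equation for a rectangular channel, y₂/y₁ = ½[√(1 + 8Fr₁²) − 1] = ½[√174.1 − 1] = 6.10.
y₂ = 6.10 × 0.835 = 5.09 m.
Head loss: ΔE = (y₂ − y₁)³/(4y₁y₂) = (5.09 − 0.835)³/(4×0.835×5.09) = 77.1/17.0 = 4.54 m.

ΔE = 4.54 m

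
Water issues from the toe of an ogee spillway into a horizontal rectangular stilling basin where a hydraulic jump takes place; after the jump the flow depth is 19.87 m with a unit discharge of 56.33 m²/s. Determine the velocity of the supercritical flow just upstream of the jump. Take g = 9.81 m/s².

V₂ = q/y₂ = 56.33/19.87 = 2.835 m/s; Fr₂ = V₂/√(g·y₂) = 0.2031.
The Bélanger relation is symmetric: y₁/y₂ = ½[√(1 + 8Fr₂²) − 1] = ½[√1.3298 − 1] = 0.07659.
y₁ = 0.07659 × 19.87 = 1.522 m.
V₁ = q/y₁ = 56.33/1.522 = 37.01 m/s.

V₁ = 37.01 m/s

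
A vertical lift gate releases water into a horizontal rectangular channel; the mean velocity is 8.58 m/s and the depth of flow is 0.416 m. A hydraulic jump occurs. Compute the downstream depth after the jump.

Fr₁ = V₁/√(g·y₁) = 8.58/√(9.81×0.416) = 4.25.
From the momentum equation for a rectangular channel, y₂/y₁ = ½[√(1 + 8Fr₁²) − 1] = ½[√145.3 − 1] = 5.53.
y₂ = 5.53 × 0.416 = 2.30 m.

y₂ = 2.30 m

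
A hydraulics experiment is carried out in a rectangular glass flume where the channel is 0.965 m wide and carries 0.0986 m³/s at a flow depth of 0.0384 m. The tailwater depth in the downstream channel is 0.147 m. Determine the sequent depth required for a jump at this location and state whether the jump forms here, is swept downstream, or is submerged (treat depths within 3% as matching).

q = Q/b = 0.0986/0.965 = 0.102 m²/s; V₁ = q/y₁ = 2.66 m/s. Fr₁ = V₁/√(g·y₁) = 4.34.
Sequent-depth ratio: y₂/y₁ = ½[√(1 + 8Fr₁²) − 1] = ½[√151.4 − 1] = 5.65.
y₂ = 5.65 × 0.0384 = 0.217 m.
Tailwater y_tw = 0.147 m: y_tw < y₂, so the jump is swept downstream.

y₂ = 0.217 m; the jump is swept downstream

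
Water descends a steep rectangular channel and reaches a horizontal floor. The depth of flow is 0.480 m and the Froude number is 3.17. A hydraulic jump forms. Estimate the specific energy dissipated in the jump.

ΔE = 0.817 m

Fr₁ = 3.17 (given).
Bélanger equation: y₂/y₁ = ½[√(1 + 8Fr₁²) − 1] = ½[√81.39 − 1] = 4.01.
y₂ = 4.01 × 0.480 = 1.93 m.
V₁ = Fr₁·√(g·y₁) = 3.17×√(9.81×0.480) = 6.88 m/s; q = V₁·y₁ = 3.30 m²/s. V₂ = q/y₂ = 3.30/1.93 = 1.72 m/s. E₁ = y₁ + V₁²/2g = 2.89 m; E₂ = y₂ + V₂²/2g = 2.08 m. ΔE = E₁ − E₂ = 0.817 m.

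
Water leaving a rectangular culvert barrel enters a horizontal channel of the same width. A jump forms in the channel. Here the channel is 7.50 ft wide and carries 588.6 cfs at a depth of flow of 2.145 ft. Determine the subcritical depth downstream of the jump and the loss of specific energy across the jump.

q = Q/b = 588.6/7.50 = 78.48 ft²/s; V₁ = q/y₁ = 36.59 ft/s. Fr₁ = V₁/√(g·y₁) = 4.402.
Bélanger equation: y₂/y₁ = ½[√(1 + 8Fr₁²) − 1] = ½[√156.05 − 1] = 5.746.
y₂ = 5.746 × 2.145 = 12.33 ft.
Head loss: ΔE = (y₂ − y₁)³/(4y₁y₂) = (12.33 − 2.145)³/(4×2.145×12.33) = 1055/105.7 = 9.977 ft.

y₂ = 12.33 ft; ΔE = 9.977 ft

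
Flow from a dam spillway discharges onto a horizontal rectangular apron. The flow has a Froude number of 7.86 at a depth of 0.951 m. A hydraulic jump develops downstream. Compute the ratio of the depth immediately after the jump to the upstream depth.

Fr₁ = 7.86 (given).
From the momentum equation for a rectangular channel, y₂/y₁ = ½[√(1 + 8Fr₁²) − 1] = ½[√495.2 − 1] = 10.6.

y₂/y₁ = 10.6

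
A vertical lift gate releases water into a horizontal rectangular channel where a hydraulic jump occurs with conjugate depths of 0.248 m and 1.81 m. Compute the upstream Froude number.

For a rectangular channel the momentum equation gives q² = ½·g·y₁·y₂·(y₁ + y₂) = ½×9.81×0.248×1.81×2.06 = 4.53.
q = √4.53 = 2.13 m²/s.
V₁ = q/y₁ = 8.58 m/s; Fr₁ = V₁/√(g·y₁) = 5.50.

Fr₁ = 5.50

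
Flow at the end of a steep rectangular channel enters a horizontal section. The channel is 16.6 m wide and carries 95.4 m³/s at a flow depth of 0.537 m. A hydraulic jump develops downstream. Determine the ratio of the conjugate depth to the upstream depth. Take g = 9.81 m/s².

y₂/y₁ = 6.11

q = Q/b = 95.4/16.6 = 5.75 m²/s; V₁ = q/y₁ = 10.7 m/s. Fr₁ = V₁/√(g·y₁) = 4.66.
Conjugate-depth relation: y₂/y₁ = ½[√(1 + 8Fr₁²) − 1] = ½[√174.9 − 1] = 6.11.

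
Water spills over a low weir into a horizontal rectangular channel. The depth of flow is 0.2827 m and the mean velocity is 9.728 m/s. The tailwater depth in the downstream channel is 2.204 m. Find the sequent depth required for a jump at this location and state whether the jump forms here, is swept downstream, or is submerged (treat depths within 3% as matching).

Fr₁ = V₁/√(g·y₁) = 9.728/√(9.81×0.2827) = 5.842.
Conjugate-depth relation: y₂/y₁ = ½[√(1 + 8Fr₁²) − 1] = ½[√273.99 − 1] = 7.776.
y₂ = 7.776 × 0.2827 = 2.198 m.
Tailwater y_tw = 2.204 m: y_tw ≈ y₂, so the jump forms here.

y₂ = 2.198 m; the jump forms here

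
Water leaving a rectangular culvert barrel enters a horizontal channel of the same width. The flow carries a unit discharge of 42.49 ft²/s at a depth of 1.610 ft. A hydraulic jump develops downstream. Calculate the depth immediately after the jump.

y₂ = 7.579 ft

V₁ = q/y₁ = 42.49/1.610 = 26.39 ft/s. Fr₁ = V₁/√(g·y₁) = 26.39/√(32.2×1.610) = 3.665.
Sequent-depth ratio: y₂/y₁ = ½[√(1 + 8Fr₁²) − 1] = ½[√108.48 − 1] = 4.708.
y₂ = 4.708 × 1.610 = 7.579 ft.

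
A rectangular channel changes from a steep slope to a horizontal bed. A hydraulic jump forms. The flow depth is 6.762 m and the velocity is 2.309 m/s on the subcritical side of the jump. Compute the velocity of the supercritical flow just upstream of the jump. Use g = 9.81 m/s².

Fr₂ = V₂/√(g·y₂) = 2.309/√(9.81×6.762) = 0.2835.
The Bélanger relation is symmetric: y₁/y₂ = ½[√(1 + 8Fr₂²) − 1] = ½[√1.6430 − 1] = 0.1409.
y₁ = 0.1409 × 6.762 = 0.9527 m.
V₁ = q/y₁ = 15.61/0.9527 = 16.39 m/s.

V₁ = 16.39 m/s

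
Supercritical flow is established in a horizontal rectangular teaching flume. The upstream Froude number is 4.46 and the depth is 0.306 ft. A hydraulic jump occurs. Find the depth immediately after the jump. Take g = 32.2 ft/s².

Fr₁ = 4.46 (given).
Conjugate-depth relation: y₂/y₁ = ½[√(1 + 8Fr₁²) − 1] = ½[√160.1 − 1] = 5.83.
y₂ = 5.83 × 0.306 = 1.78 ft.

y₂ = 1.78 ft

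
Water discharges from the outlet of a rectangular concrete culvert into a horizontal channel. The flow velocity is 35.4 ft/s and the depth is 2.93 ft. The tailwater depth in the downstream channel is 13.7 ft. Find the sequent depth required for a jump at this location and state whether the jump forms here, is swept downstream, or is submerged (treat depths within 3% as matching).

y₂ = 13.7 ft; the jump forms here

Fr₁ = V₁/√(g·y₁) = 35.4/√(32.2×2.93) = 3.64.
Conjugate-depth relation: y₂/y₁ = ½[√(1 + 8Fr₁²) − 1] = ½[√107.3 − 1] = 4.68.
y₂ = 4.68 × 2.93 = 13.7 ft.
Tailwater y_tw = 13.7 ft: y_tw ≈ y₂, so the jump forms here.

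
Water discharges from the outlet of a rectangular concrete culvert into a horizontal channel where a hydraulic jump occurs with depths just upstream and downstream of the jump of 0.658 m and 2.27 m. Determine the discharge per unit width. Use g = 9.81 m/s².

For a rectangular channel the momentum equation gives q² = ½·g·y₁·y₂·(y₁ + y₂) = ½×9.81×0.658×2.27×2.93 = 21.5.
q = √21.5 = 4.63 m²/s.

q = 4.63 m²/s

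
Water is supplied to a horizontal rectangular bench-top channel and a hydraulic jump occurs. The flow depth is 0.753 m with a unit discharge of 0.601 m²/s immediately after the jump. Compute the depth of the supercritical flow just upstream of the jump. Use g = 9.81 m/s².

y₁ = 0.113 m

V₂ = q/y₂ = 0.601/0.753 = 0.798 m/s; Fr₂ = V₂/√(g·y₂) = 0.294.
The Bélanger relation is symmetric: y₁/y₂ = ½[√(1 + 8Fr₂²) − 1] = ½[√1.690 − 1] = 0.150.
y₁ = 0.150 × 0.753 = 0.113 m.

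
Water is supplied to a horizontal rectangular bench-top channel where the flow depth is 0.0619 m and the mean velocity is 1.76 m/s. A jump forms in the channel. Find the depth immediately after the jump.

y₂ = 0.169 m

Fr₁ = V₁/√(g·y₁) = 1.76/√(9.81×0.0619) = 2.26.
By Bélanger, y₂/y₁ = ½[√(1 + 8Fr₁²) − 1] = ½[√41.81 − 1] = 2.73.
y₂ = 2.73 × 0.0619 = 0.169 m.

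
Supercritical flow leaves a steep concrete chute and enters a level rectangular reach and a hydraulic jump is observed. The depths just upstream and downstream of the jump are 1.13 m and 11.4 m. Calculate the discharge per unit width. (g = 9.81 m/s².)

q = 28.1 m²/s

For a rectangular channel the momentum equation gives q² = ½·g·y₁·y₂·(y₁ + y₂) = ½×9.81×1.13×11.4×12.5 = 792.
q = √792 = 28.1 m²/s.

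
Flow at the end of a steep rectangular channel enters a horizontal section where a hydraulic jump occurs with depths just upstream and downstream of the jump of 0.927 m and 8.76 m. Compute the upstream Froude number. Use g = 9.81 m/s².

For a rectangular channel the momentum equation gives q² = ½·g·y₁·y₂·(y₁ + y₂) = ½×9.81×0.927×8.76×9.69 = 386.
q = √386 = 19.6 m²/s.
V₁ = q/y₁ = 21.2 m/s; Fr₁ = V₁/√(g·y₁) = 7.03.

Fr₁ = 7.03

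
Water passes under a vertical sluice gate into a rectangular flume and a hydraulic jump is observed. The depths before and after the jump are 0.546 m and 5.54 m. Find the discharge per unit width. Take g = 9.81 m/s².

For a rectangular channel the momentum equation gives q² = ½·g·y₁·y₂·(y₁ + y₂) = ½×9.81×0.546×5.54×6.09 = 90.3.
q = √90.3 = 9.50 m²/s.

q = 9.50 m²/s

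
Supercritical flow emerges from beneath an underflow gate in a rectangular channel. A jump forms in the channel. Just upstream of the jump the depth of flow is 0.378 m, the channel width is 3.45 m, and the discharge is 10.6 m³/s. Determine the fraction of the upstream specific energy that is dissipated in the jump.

q = Q/b = 10.6/3.45 = 3.07 m²/s; V₁ = q/y₁ = 8.13 m/s. Fr₁ = V₁/√(g·y₁) = 4.22.
Sequent-depth ratio: y₂/y₁ = ½[√(1 + 8Fr₁²) − 1] = ½[√143.5 − 1] = 5.49.
y₂ = 5.49 × 0.378 = 2.08 m.
E₁ = y₁ + V₁²/2g = 3.75 m. ΔE = (y₂ − y₁)³/(4y₁y₂) = 1.56 m. ΔE/E₁ = 1.56/3.75 = 0.416.

ΔE/E₁ = 0.416 (41.6%)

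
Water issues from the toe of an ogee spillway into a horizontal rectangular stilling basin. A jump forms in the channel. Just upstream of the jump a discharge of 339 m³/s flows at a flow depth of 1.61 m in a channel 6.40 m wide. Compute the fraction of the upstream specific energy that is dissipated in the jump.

q = Q/b = 339/6.40 = 53.0 m²/s; V₁ = q/y₁ = 32.9 m/s. Fr₁ = V₁/√(g·y₁) = 8.28.
Conjugate-depth relation: y₂/y₁ = ½[√(1 + 8Fr₁²) − 1] = ½[√549.3 − 1] = 11.2.
y₂ = 11.2 × 1.61 = 18.1 m.
E₁ = y₁ + V₁²/2g = 56.8 m. ΔE = (y₂ − y₁)³/(4y₁y₂) = 38.3 m. ΔE/E₁ = 38.3/56.8 = 0.674.

ΔE/E₁ = 0.674 (67.4%)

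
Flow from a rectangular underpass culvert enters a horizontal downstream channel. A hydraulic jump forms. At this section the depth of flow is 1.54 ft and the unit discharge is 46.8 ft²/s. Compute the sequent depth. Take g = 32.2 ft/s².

y₂ = 8.66 ft

V₁ = q/y₁ = 46.8/1.54 = 30.4 ft/s. Fr₁ = V₁/√(g·y₁) = 30.4/√(32.2×1.54) = 4.32.
Sequent-depth ratio: y₂/y₁ = ½[√(1 + 8Fr₁²) − 1] = ½[√150.0 − 1] = 5.62.
y₂ = 5.62 × 1.54 = 8.66 ft.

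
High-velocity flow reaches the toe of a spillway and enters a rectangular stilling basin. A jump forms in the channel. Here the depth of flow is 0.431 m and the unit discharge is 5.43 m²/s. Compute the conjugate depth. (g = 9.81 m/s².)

y₂ = 3.53 m

V₁ = q/y₁ = 5.43/0.431 = 12.6 m/s. Fr₁ = V₁/√(g·y₁) = 12.6/√(9.81×0.431) = 6.13.
Sequent-depth ratio: y₂/y₁ = ½[√(1 + 8Fr₁²) − 1] = ½[√301.3 − 1] = 8.18.
y₂ = 8.18 × 0.431 = 3.53 m.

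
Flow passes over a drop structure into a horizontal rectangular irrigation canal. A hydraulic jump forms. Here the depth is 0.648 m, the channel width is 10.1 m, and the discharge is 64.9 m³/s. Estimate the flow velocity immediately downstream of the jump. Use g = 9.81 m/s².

q = Q/b = 64.9/10.1 = 6.43 m²/s; V₁ = q/y₁ = 9.92 m/s. Fr₁ = V₁/√(g·y₁) = 3.93.
Bélanger equation: y₂/y₁ = ½[√(1 + 8Fr₁²) − 1] = ½[√124.7 − 1] = 5.08.
y₂ = 5.08 × 0.648 = 3.29 m.
V₂ = q/y₂ = 6.43/3.29 = 1.95 m/s.

V₂ = 1.95 m/s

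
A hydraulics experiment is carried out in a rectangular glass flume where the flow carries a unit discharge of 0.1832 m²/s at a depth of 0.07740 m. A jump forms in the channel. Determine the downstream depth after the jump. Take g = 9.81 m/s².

y₂ = 0.2611 m

V₁ = q/y₁ = 0.1832/0.07740 = 2.367 m/s. Fr₁ = V₁/√(g·y₁) = 2.367/√(9.81×0.07740) = 2.716.
By Bélanger, y₂/y₁ = ½[√(1 + 8Fr₁²) − 1] = ½[√60.027 − 1] = 3.374.
y₂ = 3.374 × 0.07740 = 0.2611 m.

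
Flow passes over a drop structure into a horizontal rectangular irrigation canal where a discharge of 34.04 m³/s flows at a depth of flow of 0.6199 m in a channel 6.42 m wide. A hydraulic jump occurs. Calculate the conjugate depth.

q = Q/b = 34.04/6.42 = 5.302 m²/s; V₁ = q/y₁ = 8.553 m/s. Fr₁ = V₁/√(g·y₁) = 3.468.
By Bélanger, y₂/y₁ = ½[√(1 + 8Fr₁²) − 1] = ½[√97.242 − 1] = 4.431.
y₂ = 4.431 × 0.6199 = 2.747 m.

y₂ = 2.747 m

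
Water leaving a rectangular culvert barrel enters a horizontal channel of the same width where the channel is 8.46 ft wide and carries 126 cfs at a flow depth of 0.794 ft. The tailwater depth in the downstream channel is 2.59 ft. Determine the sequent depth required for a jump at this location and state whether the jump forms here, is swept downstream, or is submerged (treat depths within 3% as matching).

y₂ = 3.79 ft; the jump is swept downstream

q = Q/b = 126/8.46 = 14.9 ft²/s; V₁ = q/y₁ = 18.8 ft/s. Fr₁ = V₁/√(g·y₁) = 3.71.
By Bélanger, y₂/y₁ = ½[√(1 + 8Fr₁²) − 1] = ½[√111.1 − 1] = 4.77.
y₂ = 4.77 × 0.794 = 3.79 ft.
Tailwater y_tw = 2.59 ft: y_tw < y₂, so the jump is swept downstream.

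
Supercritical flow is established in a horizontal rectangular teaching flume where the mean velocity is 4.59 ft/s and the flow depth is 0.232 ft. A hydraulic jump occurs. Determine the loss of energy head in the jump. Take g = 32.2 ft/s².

ΔE = 0.0240 ft

Fr₁ = V₁/√(g·y₁) = 4.59/√(32.2×0.232) = 1.68.
Sequent-depth ratio: y₂/y₁ = ½[√(1 + 8Fr₁²) − 1] = ½[√23.56 − 1] = 1.93.
y₂ = 1.93 × 0.232 = 0.447 ft.
q = V₁·y₁ = 4.59 × 0.232 = 1.06 ft²/s. V₂ = q/y₂ = 1.06/0.447 = 2.38 ft/s. E₁ = y₁ + V₁²/2g = 0.559 ft; E₂ = y₂ + V₂²/2g = 0.535 ft. ΔE = E₁ − E₂ = 0.0240 ft.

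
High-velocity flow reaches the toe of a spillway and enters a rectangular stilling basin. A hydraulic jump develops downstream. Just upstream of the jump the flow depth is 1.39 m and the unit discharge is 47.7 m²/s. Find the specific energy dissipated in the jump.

V₁ = q/y₁ = 47.7/1.39 = 34.3 m/s. Fr₁ = V₁/√(g·y₁) = 34.3/√(9.81×1.39) = 9.29.
By Bélanger, y₂/y₁ = ½[√(1 + 8Fr₁²) − 1] = ½[√691.9 − 1] = 12.7.
y₂ = 12.7 × 1.39 = 17.6 m.
Head loss: ΔE = (y₂ − y₁)³/(4y₁y₂) = (17.6 − 1.39)³/(4×1.39×17.6) = 4249/97.8 = 43.5 m.

ΔE = 43.5 m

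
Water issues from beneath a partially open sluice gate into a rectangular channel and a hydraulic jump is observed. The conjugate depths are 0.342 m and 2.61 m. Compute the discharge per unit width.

For a rectangular channel the momentum equation gives q² = ½·g·y₁·y₂·(y₁ + y₂) = ½×9.81×0.342×2.61×2.95 = 12.9.
q = √12.9 = 3.60 m²/s.

q = 3.60 m²/s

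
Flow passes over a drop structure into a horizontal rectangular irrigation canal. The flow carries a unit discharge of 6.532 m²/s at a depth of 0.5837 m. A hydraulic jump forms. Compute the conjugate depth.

V₁ = q/y₁ = 6.532/0.5837 = 11.19 m/s. Fr₁ = V₁/√(g·y₁) = 11.19/√(9.81×0.5837) = 4.677.
Conjugate-depth relation: y₂/y₁ = ½[√(1 + 8Fr₁²) − 1] = ½[√175.96 − 1] = 6.133.
y₂ = 6.133 × 0.5837 = 3.580 m.

y₂ = 3.580 m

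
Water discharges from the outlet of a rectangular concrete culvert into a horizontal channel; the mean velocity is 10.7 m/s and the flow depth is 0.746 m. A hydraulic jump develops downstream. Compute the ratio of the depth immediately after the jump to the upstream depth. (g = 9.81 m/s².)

Fr₁ = V₁/√(g·y₁) = 10.7/√(9.81×0.746) = 3.96.
By Bélanger, y₂/y₁ = ½[√(1 + 8Fr₁²) − 1] = ½[√126.2 − 1] = 5.12.

y₂/y₁ = 5.12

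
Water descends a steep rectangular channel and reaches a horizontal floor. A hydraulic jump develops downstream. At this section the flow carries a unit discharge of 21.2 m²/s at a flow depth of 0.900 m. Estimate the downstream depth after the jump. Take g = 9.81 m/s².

y₂ = 9.65 m

V₁ = q/y₁ = 21.2/0.900 = 23.6 m/s. Fr₁ = V₁/√(g·y₁) = 23.6/√(9.81×0.900) = 7.93.
Bélanger equation: y₂/y₁ = ½[√(1 + 8Fr₁²) − 1] = ½[√503.8 − 1] = 10.7.
y₂ = 10.7 × 0.900 = 9.65 m.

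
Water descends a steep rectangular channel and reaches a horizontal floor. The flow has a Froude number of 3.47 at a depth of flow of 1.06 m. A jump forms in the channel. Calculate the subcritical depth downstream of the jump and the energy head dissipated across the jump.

Fr₁ = 3.47 (given).
Sequent-depth ratio: y₂/y₁ = ½[√(1 + 8Fr₁²) − 1] = ½[√97.33 − 1] = 4.43.
y₂ = 4.43 × 1.06 = 4.70 m.
Head loss: ΔE = (y₂ − y₁)³/(4y₁y₂) = (4.70 − 1.06)³/(4×1.06×4.70) = 48.2/19.9 = 2.42 m.

y₂ = 4.70 m; ΔE = 2.42 m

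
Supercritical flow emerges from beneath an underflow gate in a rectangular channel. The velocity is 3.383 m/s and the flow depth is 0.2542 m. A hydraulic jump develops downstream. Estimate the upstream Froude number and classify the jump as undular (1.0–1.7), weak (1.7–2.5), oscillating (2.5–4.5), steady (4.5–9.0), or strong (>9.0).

Fr₁ = V₁/√(g·y₁) = 3.383/√(9.81×0.2542) = 2.142.
Fr₁ = 2.142 lies in the weak range.

Fr₁ = 2.142; weak jump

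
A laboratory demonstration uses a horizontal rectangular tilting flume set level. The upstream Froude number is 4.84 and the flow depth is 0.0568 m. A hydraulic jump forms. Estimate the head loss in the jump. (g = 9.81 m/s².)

Fr₁ = 4.84 (given).
From the momentum equation for a rectangular channel, y₂/y₁ = ½[√(1 + 8Fr₁²) − 1] = ½[√188.4 − 1] = 6.36.
y₂ = 6.36 × 0.0568 = 0.361 m.
V₁ = Fr₁·√(g·y₁) = 4.84×√(9.81×0.0568) = 3.61 m/s; q = V₁·y₁ = 0.205 m²/s. V₂ = q/y₂ = 0.205/0.361 = 0.568 m/s. E₁ = y₁ + V₁²/2g = 0.722 m; E₂ = y₂ + V₂²/2g = 0.378 m. ΔE = E₁ − E₂ = 0.344 m.

ΔE = 0.344 m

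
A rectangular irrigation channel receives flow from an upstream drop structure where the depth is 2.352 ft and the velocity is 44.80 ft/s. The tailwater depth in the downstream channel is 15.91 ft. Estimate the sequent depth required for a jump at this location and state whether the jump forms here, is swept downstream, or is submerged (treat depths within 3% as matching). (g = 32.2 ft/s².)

Fr₁ = V₁/√(g·y₁) = 44.80/√(32.2×2.352) = 5.148.
Bélanger equation: y₂/y₁ = ½[√(1 + 8Fr₁²) − 1] = ½[√213.01 − 1] = 6.797.
y₂ = 6.797 × 2.352 = 15.99 ft.
Tailwater y_tw = 15.91 ft: y_tw ≈ y₂, so the jump forms here.

y₂ = 15.99 ft; the jump forms here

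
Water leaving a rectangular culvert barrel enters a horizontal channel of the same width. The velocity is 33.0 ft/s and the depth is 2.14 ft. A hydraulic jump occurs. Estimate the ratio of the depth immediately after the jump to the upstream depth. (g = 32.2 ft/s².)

Fr₁ = V₁/√(g·y₁) = 33.0/√(32.2×2.14) = 3.98.
Bélanger equation: y₂/y₁ = ½[√(1 + 8Fr₁²) − 1] = ½[√127.4 − 1] = 5.14.

y₂/y₁ = 5.14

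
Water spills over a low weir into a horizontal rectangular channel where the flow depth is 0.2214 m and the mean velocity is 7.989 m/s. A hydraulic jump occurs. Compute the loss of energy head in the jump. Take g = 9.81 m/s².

Fr₁ = V₁/√(g·y₁) = 7.989/√(9.81×0.2214) = 5.421.
From the momentum equation for a rectangular channel, y₂/y₁ = ½[√(1 + 8Fr₁²) − 1] = ½[√236.09 − 1] = 7.183.
y₂ = 7.183 × 0.2214 = 1.590 m.
Head loss: ΔE = (y₂ − y₁)³/(4y₁y₂) = (1.590 − 0.2214)³/(4×0.2214×1.590) = 2.565/1.408 = 1.821 m.

ΔE = 1.821 m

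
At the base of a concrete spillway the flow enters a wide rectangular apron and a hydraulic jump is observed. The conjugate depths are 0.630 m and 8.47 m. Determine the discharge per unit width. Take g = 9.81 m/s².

For a rectangular channel the momentum equation gives q² = ½·g·y₁·y₂·(y₁ + y₂) = ½×9.81×0.630×8.47×9.10 = 238.
q = √238 = 15.4 m²/s.

q = 15.4 m²/s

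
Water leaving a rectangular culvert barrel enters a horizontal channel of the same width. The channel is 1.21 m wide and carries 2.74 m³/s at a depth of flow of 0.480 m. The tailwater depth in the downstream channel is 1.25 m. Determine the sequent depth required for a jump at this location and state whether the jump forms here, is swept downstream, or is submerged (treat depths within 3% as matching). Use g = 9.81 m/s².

y₂ = 1.26 m; the jump forms here

q = Q/b = 2.74/1.21 = 2.26 m²/s; V₁ = q/y₁ = 4.72 m/s. Fr₁ = V₁/√(g·y₁) = 2.17.
Sequent-depth ratio: y₂/y₁ = ½[√(1 + 8Fr₁²) − 1] = ½[√38.81 − 1] = 2.61.
y₂ = 2.61 × 0.480 = 1.26 m.
Tailwater y_tw = 1.25 m: y_tw ≈ y₂, so the jump forms here.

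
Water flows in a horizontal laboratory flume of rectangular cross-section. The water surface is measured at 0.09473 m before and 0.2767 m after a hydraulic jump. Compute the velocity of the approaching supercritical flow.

V₁ = 2.307 m/s

For a rectangular channel the momentum equation gives q² = ½·g·y₁·y₂·(y₁ + y₂) = ½×9.81×0.09473×0.2767×0.3714 = 0.04775.
q = √0.04775 = 0.2185 m²/s.
V₁ = q/y₁ = 0.2185/0.09473 = 2.307 m/s.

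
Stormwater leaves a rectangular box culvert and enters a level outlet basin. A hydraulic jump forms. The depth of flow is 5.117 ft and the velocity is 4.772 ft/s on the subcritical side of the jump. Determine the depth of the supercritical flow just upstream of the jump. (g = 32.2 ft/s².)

y₁ = 1.154 ft

Fr₂ = V₂/√(g·y₂) = 4.772/√(32.2×5.117) = 0.3718.
The Bélanger relation is symmetric: y₁/y₂ = ½[√(1 + 8Fr₂²) − 1] = ½[√2.1057 − 1] = 0.2255.
y₁ = 0.2255 × 5.117 = 1.154 ft.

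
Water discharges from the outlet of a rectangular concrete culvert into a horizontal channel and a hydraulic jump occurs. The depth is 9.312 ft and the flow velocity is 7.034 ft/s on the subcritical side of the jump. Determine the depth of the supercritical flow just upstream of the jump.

Fr₂ = V₂/√(g·y₂) = 7.034/√(32.2×9.312) = 0.4062.
Applying the sequent-depth relation in reverse, y₁/y₂ = ½[√(1 + 8Fr₂²) − 1] = ½[√2.3201 − 1] = 0.2616.
y₁ = 0.2616 × 9.312 = 2.436 ft.

y₁ = 2.436 ft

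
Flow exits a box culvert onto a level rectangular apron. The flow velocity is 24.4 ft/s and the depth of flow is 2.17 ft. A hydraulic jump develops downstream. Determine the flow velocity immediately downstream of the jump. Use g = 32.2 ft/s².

Fr₁ = V₁/√(g·y₁) = 24.4/√(32.2×2.17) = 2.92.
Bélanger equation: y₂/y₁ = ½[√(1 + 8Fr₁²) − 1] = ½[√69.16 − 1] = 3.66.
y₂ = 3.66 × 2.17 = 7.94 ft.
q = V₁·y₁ = 24.4 × 2.17 = 52.9 ft²/s.
V₂ = q/y₂ = 52.9/7.94 = 6.67 ft/s.

V₂ = 6.67 ft/s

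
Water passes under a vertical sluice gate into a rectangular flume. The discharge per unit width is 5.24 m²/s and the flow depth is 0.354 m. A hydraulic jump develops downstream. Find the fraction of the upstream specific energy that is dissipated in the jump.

V₁ = q/y₁ = 5.24/0.354 = 14.8 m/s. Fr₁ = V₁/√(g·y₁) = 14.8/√(9.81×0.354) = 7.94.
Sequent-depth ratio: y₂/y₁ = ½[√(1 + 8Fr₁²) − 1] = ½[√505.7 − 1] = 10.7.
y₂ = 10.7 × 0.354 = 3.80 m.
E₁ = y₁ + V₁²/2g = 11.5 m. ΔE = (y₂ − y₁)³/(4y₁y₂) = 7.62 m. ΔE/E₁ = 7.62/11.5 = 0.661.

ΔE/E₁ = 0.661 (66.1%)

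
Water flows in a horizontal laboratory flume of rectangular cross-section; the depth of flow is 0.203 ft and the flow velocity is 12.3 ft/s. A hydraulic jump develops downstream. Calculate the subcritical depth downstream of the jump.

y₂ = 1.28 ft

Fr₁ = V₁/√(g·y₁) = 12.3/√(32.2×0.203) = 4.81.
Conjugate-depth relation: y₂/y₁ = ½[√(1 + 8Fr₁²) − 1] = ½[√186.2 − 1] = 6.32.
y₂ = 6.32 × 0.203 = 1.28 ft.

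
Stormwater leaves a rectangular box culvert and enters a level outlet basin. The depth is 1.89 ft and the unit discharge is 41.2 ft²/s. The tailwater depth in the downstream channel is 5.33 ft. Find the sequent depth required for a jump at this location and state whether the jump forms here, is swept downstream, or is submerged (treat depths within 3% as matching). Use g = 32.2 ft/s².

V₁ = q/y₁ = 41.2/1.89 = 21.8 ft/s. Fr₁ = V₁/√(g·y₁) = 21.8/√(32.2×1.89) = 2.79.
Sequent-depth ratio: y₂/y₁ = ½[√(1 + 8Fr₁²) − 1] = ½[√63.47 − 1] = 3.48.
y₂ = 3.48 × 1.89 = 6.58 ft.
Tailwater y_tw = 5.33 ft: y_tw < y₂, so the jump is swept downstream.

y₂ = 6.58 ft; the jump is swept downstream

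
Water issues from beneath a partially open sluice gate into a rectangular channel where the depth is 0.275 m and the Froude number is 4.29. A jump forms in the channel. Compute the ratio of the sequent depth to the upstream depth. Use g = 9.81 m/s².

y₂/y₁ = 5.59

Fr₁ = 4.29 (given).
Bélanger equation: y₂/y₁ = ½[√(1 + 8Fr₁²) − 1] = ½[√148.2 − 1] = 5.59.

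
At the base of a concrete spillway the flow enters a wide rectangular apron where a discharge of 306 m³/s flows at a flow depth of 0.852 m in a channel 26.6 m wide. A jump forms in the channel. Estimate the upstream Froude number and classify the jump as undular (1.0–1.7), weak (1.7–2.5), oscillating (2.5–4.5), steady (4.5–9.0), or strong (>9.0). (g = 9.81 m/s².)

Fr₁ = 4.67; steady jump

q = Q/b = 306/26.6 = 11.5 m²/s; V₁ = q/y₁ = 13.5 m/s. Fr₁ = V₁/√(g·y₁) = 4.67.
Fr₁ = 4.67 lies in the steady range.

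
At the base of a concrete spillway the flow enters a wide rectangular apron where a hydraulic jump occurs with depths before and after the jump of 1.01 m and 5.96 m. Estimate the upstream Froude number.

For a rectangular channel the momentum equation gives q² = ½·g·y₁·y₂·(y₁ + y₂) = ½×9.81×1.01×5.96×6.97 = 206.
q = √206 = 14.3 m²/s.
V₁ = q/y₁ = 14.2 m/s; Fr₁ = V₁/√(g·y₁) = 4.51.

Fr₁ = 4.51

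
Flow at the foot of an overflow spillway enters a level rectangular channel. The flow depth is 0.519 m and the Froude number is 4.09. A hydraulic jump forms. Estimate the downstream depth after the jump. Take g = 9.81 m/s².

y₂ = 2.75 m

Fr₁ = 4.09 (given).
Sequent-depth ratio: y₂/y₁ = ½[√(1 + 8Fr₁²) − 1] = ½[√134.8 − 1] = 5.31.
y₂ = 5.31 × 0.519 = 2.75 m.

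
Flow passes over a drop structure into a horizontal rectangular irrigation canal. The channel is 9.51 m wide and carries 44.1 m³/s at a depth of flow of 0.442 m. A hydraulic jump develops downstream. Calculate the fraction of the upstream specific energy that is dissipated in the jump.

ΔE/E₁ = 0.494 (49.4%)

q = Q/b = 44.1/9.51 = 4.64 m²/s; V₁ = q/y₁ = 10.5 m/s. Fr₁ = V₁/√(g·y₁) = 5.04.
Conjugate-depth relation: y₂/y₁ = ½[√(1 + 8Fr₁²) − 1] = ½[√204.1 − 1] = 6.64.
y₂ = 6.64 × 0.442 = 2.94 m.
E₁ = y₁ + V₁²/2g = 6.05 m. ΔE = (y₂ − y₁)³/(4y₁y₂) = 2.99 m. ΔE/E₁ = 2.99/6.05 = 0.494.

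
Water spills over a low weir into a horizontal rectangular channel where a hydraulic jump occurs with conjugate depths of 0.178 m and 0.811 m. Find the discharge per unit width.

q = 0.837 m²/s

For a rectangular channel the momentum equation gives q² = ½·g·y₁·y₂·(y₁ + y₂) = ½×9.81×0.178×0.811×0.989 = 0.700.
q = √0.700 = 0.837 m²/s.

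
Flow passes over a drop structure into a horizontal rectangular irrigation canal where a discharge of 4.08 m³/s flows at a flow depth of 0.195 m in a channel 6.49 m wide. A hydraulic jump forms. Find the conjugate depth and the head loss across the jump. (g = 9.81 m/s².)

q = Q/b = 4.08/6.49 = 0.629 m²/s; V₁ = q/y₁ = 3.22 m/s. Fr₁ = V₁/√(g·y₁) = 2.33.
Bélanger equation: y₂/y₁ = ½[√(1 + 8Fr₁²) − 1] = ½[√44.47 − 1] = 2.83.
y₂ = 2.83 × 0.195 = 0.553 m.
V₂ = q/y₂ = 0.629/0.553 = 1.14 m/s. E₁ = y₁ + V₁²/2g = 0.725 m; E₂ = y₂ + V₂²/2g = 0.619 m. ΔE = E₁ − E₂ = 0.106 m.

y₂ = 0.553 m; ΔE = 0.106 m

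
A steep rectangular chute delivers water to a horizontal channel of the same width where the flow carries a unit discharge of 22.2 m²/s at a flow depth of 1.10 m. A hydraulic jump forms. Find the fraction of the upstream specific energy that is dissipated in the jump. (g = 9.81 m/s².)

ΔE/E₁ = 0.573 (57.3%)

V₁ = q/y₁ = 22.2/1.10 = 20.2 m/s. Fr₁ = V₁/√(g·y₁) = 20.2/√(9.81×1.10) = 6.14.
Bélanger equation: y₂/y₁ = ½[√(1 + 8Fr₁²) − 1] = ½[√303.0 − 1] = 8.20.
y₂ = 8.20 × 1.10 = 9.02 m.
E₁ = y₁ + V₁²/2g = 21.9 m. ΔE = (y₂ − y₁)³/(4y₁y₂) = 12.5 m. ΔE/E₁ = 12.5/21.9 = 0.573.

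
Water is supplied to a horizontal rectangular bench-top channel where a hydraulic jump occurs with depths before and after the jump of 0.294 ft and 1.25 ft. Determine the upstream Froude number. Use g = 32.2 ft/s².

For a rectangular channel the momentum equation gives q² = ½·g·y₁·y₂·(y₁ + y₂) = ½×32.2×0.294×1.25×1.54 = 9.14.
q = √9.14 = 3.02 ft²/s.
V₁ = q/y₁ = 10.3 ft/s; Fr₁ = V₁/√(g·y₁) = 3.34.

Fr₁ = 3.34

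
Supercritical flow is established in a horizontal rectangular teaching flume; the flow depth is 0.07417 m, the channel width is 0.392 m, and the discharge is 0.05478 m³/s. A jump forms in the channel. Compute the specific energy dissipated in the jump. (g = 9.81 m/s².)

ΔE = 0.03205 m

q = Q/b = 0.05478/0.392 = 0.1397 m²/s; V₁ = q/y₁ = 1.884 m/s. Fr₁ = V₁/√(g·y₁) = 2.209.
Sequent-depth ratio: y₂/y₁ = ½[√(1 + 8Fr₁²) − 1] = ½[√40.031 − 1] = 2.663.
y₂ = 2.663 × 0.07417 = 0.1976 m.
V₂ = q/y₂ = 0.1397/0.1976 = 0.7074 m/s. E₁ = y₁ + V₁²/2g = 0.2551 m; E₂ = y₂ + V₂²/2g = 0.2231 m. ΔE = E₁ − E₂ = 0.03205 m.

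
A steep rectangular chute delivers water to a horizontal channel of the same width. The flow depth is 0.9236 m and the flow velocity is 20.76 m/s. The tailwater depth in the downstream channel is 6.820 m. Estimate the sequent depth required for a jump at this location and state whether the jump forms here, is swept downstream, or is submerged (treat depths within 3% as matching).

Fr₁ = V₁/√(g·y₁) = 20.76/√(9.81×0.9236) = 6.897.
By Bélanger, y₂/y₁ = ½[√(1 + 8Fr₁²) − 1] = ½[√381.53 − 1] = 9.266.
y₂ = 9.266 × 0.9236 = 8.558 m.
Tailwater y_tw = 6.820 m: y_tw < y₂, so the jump is swept downstream.

y₂ = 8.558 m; the jump is swept downstream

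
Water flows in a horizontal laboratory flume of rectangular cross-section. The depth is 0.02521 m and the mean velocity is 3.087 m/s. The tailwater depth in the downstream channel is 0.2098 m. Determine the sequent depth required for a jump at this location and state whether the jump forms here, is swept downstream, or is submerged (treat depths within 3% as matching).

Fr₁ = V₁/√(g·y₁) = 3.087/√(9.81×0.02521) = 6.207.
Conjugate-depth relation: y₂/y₁ = ½[√(1 + 8Fr₁²) − 1] = ½[√309.26 − 1] = 8.293.
y₂ = 8.293 × 0.02521 = 0.2091 m.
Tailwater y_tw = 0.2098 m: y_tw ≈ y₂, so the jump forms here.

y₂ = 0.2091 m; the jump forms here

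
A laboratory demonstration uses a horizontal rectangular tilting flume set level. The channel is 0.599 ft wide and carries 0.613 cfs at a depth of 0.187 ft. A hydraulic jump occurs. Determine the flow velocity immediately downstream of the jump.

q = Q/b = 0.613/0.599 = 1.02 ft²/s; V₁ = q/y₁ = 5.47 ft/s. Fr₁ = V₁/√(g·y₁) = 2.23.
From the momentum equation for a rectangular channel, y₂/y₁ = ½[√(1 + 8Fr₁²) − 1] = ½[√40.79 − 1] = 2.69.
y₂ = 2.69 × 0.187 = 0.504 ft.
V₂ = q/y₂ = 1.02/0.504 = 2.03 ft/s.

V₂ = 2.03 ft/s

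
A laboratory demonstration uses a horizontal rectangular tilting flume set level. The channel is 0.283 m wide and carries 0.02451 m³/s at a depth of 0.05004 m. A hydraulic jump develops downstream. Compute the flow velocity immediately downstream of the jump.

V₂ = 0.5714 m/s

q = Q/b = 0.02451/0.283 = 0.08661 m²/s; V₁ = q/y₁ = 1.731 m/s. Fr₁ = V₁/√(g·y₁) = 2.470.
By Bélanger, y₂/y₁ = ½[√(1 + 8Fr₁²) − 1] = ½[√49.818 − 1] = 3.029.
y₂ = 3.029 × 0.05004 = 0.1516 m.
V₂ = q/y₂ = 0.08661/0.1516 = 0.5714 m/s.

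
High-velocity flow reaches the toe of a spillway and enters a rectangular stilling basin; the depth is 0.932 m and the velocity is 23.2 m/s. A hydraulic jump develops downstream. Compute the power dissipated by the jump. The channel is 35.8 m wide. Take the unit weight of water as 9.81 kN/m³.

Fr₁ = V₁/√(g·y₁) = 23.2/√(9.81×0.932) = 7.67.
Conjugate-depth relation: y₂/y₁ = ½[√(1 + 8Fr₁²) − 1] = ½[√472.0 − 1] = 10.4.
y₂ = 10.4 × 0.932 = 9.66 m.
Head loss: ΔE = (y₂ − y₁)³/(4y₁y₂) = (9.66 − 0.932)³/(4×0.932×9.66) = 664/36.0 = 18.5 m.
q = V₁·y₁ = 23.2 × 0.932 = 21.6 m²/s. Q = q·b = 21.6 × 35.8 = 774 m³/s. P = γ·Q·ΔE = 9.81 × 774 × 18.5 = 140121 kW.

P = 140121 kW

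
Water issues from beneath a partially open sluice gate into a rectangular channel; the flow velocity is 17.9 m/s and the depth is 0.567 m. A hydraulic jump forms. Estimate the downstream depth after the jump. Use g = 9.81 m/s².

y₂ = 5.81 m

Fr₁ = V₁/√(g·y₁) = 17.9/√(9.81×0.567) = 7.59.
Conjugate-depth relation: y₂/y₁ = ½[√(1 + 8Fr₁²) − 1] = ½[√461.8 − 1] = 10.2.
y₂ = 10.2 × 0.567 = 5.81 m.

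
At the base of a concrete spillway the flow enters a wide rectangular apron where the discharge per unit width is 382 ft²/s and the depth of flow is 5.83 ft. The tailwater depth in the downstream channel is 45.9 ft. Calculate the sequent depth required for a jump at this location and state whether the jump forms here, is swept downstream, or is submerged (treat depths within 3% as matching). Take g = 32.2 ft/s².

y₂ = 36.6 ft; the jump is submerged

V₁ = q/y₁ = 382/5.83 = 65.5 ft/s. Fr₁ = V₁/√(g·y₁) = 65.5/√(32.2×5.83) = 4.78.
Bélanger equation: y₂/y₁ = ½[√(1 + 8Fr₁²) − 1] = ½[√184.0 − 1] = 6.28.
y₂ = 6.28 × 5.83 = 36.6 ft.
Tailwater y_tw = 45.9 ft: y_tw > y₂, so the jump is submerged.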